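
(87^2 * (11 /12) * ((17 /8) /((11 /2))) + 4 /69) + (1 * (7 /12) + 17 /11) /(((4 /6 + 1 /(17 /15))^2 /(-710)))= 155434439573 /75790704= 2050.84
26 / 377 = 2 / 29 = 0.07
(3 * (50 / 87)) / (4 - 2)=25 / 29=0.86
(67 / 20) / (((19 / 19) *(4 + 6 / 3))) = 67 / 120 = 0.56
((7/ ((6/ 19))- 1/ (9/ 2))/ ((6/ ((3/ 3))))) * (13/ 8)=5135/ 864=5.94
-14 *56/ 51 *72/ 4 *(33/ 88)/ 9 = -196/ 17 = -11.53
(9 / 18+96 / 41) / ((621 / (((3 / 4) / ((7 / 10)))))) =1165 / 237636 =0.00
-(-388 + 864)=-476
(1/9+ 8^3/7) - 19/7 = 4444/63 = 70.54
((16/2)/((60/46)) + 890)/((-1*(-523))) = 13442/7845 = 1.71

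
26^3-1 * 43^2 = 15727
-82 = -82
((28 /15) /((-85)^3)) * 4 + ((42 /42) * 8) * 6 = 442169888 /9211875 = 48.00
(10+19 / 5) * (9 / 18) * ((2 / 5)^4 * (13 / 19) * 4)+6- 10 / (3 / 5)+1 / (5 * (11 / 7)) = -19703393 / 1959375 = -10.06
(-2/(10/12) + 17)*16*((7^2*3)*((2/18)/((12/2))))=28616/45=635.91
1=1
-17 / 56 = -0.30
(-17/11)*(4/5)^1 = -68/55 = -1.24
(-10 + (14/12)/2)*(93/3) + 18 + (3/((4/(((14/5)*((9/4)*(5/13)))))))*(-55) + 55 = -318.87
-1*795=-795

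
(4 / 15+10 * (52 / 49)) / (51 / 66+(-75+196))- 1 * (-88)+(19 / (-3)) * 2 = 148512142 / 1969065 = 75.42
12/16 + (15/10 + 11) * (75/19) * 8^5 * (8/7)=983040399/532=1847820.30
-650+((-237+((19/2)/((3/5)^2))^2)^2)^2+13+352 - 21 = 490731151449686763505/11019960576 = 44531116791.69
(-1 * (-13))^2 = 169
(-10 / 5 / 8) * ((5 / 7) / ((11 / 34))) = -85 / 154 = -0.55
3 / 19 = 0.16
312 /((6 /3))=156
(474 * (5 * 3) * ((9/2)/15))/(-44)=-2133/44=-48.48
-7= -7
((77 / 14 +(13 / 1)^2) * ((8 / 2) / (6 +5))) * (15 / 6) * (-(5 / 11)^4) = -1090625 / 161051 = -6.77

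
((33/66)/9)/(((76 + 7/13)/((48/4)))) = 26/2985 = 0.01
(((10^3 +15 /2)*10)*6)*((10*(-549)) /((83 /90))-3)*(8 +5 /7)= -1822887220050 /581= -3137499518.16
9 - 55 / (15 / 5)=-28 / 3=-9.33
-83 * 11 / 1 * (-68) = 62084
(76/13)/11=76/143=0.53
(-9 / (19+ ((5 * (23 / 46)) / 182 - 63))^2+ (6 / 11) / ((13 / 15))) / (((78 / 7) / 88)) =71248079896 / 14441169483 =4.93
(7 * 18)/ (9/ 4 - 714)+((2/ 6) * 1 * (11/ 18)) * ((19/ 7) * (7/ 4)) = 162053/ 204984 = 0.79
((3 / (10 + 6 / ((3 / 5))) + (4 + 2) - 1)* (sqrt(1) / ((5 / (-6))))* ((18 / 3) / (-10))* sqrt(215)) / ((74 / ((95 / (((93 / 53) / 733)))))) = 29157.33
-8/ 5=-1.60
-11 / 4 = -2.75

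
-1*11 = -11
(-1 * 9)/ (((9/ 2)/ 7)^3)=-2744/ 81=-33.88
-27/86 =-0.31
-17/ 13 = -1.31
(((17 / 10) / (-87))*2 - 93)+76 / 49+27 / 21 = -1922663 / 21315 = -90.20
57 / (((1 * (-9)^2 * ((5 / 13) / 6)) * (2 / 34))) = 8398 / 45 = 186.62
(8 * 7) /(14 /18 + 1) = 63 /2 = 31.50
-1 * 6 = -6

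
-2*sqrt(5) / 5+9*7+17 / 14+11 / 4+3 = 1959 / 28 - 2*sqrt(5) / 5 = 69.07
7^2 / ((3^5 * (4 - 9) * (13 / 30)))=-98 / 1053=-0.09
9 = 9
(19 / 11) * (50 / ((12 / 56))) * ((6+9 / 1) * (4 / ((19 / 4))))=56000 / 11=5090.91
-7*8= -56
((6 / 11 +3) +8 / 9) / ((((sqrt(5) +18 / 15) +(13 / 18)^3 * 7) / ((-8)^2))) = 10185189972480 / 90938900459-2654465126400 * sqrt(5) / 90938900459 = 46.73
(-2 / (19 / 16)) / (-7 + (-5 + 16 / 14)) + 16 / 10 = 3168 / 1805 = 1.76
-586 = -586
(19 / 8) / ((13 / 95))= 1805 / 104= 17.36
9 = 9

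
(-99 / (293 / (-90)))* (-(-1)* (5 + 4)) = 273.69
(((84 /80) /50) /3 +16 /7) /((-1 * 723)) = -16049 /5061000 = -0.00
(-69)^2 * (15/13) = 71415/13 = 5493.46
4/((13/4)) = 16/13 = 1.23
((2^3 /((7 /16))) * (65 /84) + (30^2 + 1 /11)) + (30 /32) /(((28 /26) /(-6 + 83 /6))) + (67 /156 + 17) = 938.49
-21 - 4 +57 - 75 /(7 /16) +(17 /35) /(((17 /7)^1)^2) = -82911 /595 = -139.35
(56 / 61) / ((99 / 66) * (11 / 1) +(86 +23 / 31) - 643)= -3472 / 2041365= -0.00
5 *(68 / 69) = 340 / 69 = 4.93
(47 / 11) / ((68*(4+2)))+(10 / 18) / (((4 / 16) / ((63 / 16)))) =39317 / 4488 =8.76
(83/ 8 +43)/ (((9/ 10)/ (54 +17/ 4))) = 497455/ 144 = 3454.55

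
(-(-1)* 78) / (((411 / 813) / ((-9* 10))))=-1902420 / 137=-13886.28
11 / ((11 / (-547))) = -547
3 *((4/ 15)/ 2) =0.40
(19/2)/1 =19/2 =9.50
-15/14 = -1.07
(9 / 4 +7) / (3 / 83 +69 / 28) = 21497 / 5811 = 3.70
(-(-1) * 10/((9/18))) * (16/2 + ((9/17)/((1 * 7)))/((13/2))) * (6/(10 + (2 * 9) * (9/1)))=371820/66521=5.59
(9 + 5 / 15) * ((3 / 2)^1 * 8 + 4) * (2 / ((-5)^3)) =-896 / 375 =-2.39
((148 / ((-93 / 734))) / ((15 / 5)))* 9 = -108632 / 31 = -3504.26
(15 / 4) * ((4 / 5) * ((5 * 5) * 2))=150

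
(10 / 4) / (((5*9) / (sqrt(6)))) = sqrt(6) / 18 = 0.14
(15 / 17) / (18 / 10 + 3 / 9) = 225 / 544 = 0.41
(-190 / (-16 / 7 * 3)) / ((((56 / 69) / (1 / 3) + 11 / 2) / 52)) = 39767 / 219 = 181.58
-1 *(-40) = 40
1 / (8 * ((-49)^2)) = 1 / 19208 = 0.00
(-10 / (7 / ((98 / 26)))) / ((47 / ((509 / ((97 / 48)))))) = -1710240 / 59267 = -28.86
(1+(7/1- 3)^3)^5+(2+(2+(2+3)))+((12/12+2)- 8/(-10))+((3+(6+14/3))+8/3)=17404359812/15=1160290654.13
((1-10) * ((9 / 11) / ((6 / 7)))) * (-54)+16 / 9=46103 / 99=465.69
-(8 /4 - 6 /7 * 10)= 46 /7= 6.57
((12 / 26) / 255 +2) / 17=2212 / 18785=0.12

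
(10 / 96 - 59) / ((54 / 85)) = -92.71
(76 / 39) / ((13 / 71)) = 5396 / 507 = 10.64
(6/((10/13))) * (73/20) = 2847/100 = 28.47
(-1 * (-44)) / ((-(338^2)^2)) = -11 / 3262922884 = -0.00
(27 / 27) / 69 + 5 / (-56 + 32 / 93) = -26909 / 357144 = -0.08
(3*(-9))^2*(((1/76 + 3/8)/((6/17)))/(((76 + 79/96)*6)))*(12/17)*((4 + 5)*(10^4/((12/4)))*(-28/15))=-1306368/19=-68756.21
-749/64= -11.70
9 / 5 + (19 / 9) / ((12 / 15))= 799 / 180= 4.44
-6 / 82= -3 / 41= -0.07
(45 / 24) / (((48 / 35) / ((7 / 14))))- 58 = -14673 / 256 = -57.32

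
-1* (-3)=3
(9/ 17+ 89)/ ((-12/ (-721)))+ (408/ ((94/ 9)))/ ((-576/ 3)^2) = 13203462185/ 2454528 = 5379.23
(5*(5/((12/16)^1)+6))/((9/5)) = 950/27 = 35.19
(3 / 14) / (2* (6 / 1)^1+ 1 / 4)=6 / 343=0.02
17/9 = 1.89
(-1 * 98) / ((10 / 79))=-3871 / 5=-774.20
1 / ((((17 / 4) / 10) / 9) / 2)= 720 / 17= 42.35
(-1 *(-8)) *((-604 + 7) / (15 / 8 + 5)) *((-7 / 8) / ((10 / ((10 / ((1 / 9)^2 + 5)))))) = 193428 / 1595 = 121.27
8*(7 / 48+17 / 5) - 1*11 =521 / 30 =17.37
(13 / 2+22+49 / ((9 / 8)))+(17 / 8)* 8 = 1603 / 18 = 89.06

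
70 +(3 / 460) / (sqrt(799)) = 3 * sqrt(799) / 367540 +70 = 70.00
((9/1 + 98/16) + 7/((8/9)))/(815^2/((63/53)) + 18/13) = 18837/457652159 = 0.00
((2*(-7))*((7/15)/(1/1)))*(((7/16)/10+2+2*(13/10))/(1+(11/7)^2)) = -1783943/204000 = -8.74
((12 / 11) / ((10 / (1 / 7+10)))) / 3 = 142 / 385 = 0.37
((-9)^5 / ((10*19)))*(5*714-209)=-198463689 / 190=-1044545.73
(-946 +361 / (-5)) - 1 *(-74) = -4721 / 5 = -944.20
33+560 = 593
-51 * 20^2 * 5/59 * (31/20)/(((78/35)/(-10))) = 12024.12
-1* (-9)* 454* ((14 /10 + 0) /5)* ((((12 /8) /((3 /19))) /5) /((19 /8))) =114408 /125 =915.26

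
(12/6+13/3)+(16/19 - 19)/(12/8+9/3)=131/57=2.30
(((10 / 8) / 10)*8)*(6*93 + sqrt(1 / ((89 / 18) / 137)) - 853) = -295 + 3*sqrt(24386) / 89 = -289.74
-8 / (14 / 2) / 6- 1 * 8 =-8.19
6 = 6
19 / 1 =19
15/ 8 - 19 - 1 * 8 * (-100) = 6263/ 8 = 782.88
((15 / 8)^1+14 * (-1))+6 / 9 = -275 / 24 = -11.46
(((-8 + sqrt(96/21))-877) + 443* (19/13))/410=-1544/2665 + 2* sqrt(14)/1435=-0.57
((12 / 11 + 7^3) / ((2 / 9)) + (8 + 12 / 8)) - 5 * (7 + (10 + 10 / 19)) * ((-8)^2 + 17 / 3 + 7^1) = -1078547 / 209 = -5160.51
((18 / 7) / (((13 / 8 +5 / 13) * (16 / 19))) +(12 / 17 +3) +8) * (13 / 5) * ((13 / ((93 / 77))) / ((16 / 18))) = 1097148 / 2635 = 416.37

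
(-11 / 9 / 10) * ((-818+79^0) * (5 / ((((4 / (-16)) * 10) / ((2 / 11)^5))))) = -26144 / 658845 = -0.04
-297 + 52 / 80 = -5927 / 20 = -296.35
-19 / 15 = -1.27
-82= -82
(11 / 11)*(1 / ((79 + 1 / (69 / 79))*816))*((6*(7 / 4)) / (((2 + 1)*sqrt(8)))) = 23*sqrt(2) / 1719040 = 0.00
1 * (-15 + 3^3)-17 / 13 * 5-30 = -319 / 13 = -24.54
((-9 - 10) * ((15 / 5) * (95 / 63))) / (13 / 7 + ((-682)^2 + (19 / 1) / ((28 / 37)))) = -0.00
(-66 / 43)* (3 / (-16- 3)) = 198 / 817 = 0.24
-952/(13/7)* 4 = -26656/13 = -2050.46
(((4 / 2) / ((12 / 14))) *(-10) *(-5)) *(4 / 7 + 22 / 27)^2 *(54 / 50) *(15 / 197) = 686440 / 37233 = 18.44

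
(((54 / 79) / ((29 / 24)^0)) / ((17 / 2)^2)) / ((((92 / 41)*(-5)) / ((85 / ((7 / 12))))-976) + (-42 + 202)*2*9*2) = 26568 / 13434274769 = 0.00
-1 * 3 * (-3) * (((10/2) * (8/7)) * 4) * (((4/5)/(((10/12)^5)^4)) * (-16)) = -67390312367240773632/667572021484375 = -100948.38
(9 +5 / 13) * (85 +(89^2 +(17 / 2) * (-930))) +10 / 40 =948.10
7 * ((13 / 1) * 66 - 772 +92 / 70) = 3056 / 5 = 611.20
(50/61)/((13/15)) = 750/793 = 0.95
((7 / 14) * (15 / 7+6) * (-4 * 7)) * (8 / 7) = -912 / 7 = -130.29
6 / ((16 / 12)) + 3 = 15 / 2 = 7.50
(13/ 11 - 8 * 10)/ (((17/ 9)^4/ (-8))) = 157464/ 3179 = 49.53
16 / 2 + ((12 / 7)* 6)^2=5576 / 49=113.80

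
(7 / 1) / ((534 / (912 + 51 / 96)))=204407 / 17088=11.96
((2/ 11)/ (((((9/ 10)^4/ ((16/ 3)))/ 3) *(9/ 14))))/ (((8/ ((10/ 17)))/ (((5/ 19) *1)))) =0.13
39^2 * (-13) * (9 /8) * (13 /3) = -771147 /8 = -96393.38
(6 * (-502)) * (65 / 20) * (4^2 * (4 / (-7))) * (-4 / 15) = -835328 / 35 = -23866.51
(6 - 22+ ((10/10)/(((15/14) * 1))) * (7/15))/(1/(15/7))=-3502/105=-33.35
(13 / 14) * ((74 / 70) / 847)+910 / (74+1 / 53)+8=33044085383 / 1628162690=20.30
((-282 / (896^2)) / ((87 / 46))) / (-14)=1081 / 81485824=0.00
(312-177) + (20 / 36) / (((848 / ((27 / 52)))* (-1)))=5952945 / 44096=135.00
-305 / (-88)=305 / 88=3.47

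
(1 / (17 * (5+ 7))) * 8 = 2 / 51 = 0.04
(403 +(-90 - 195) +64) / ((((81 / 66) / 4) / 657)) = 1169168 / 3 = 389722.67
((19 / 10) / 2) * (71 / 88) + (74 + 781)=1506149 / 1760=855.77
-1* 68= -68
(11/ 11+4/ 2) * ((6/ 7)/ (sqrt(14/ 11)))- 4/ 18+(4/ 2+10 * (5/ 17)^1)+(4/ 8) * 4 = 9 * sqrt(154)/ 49+1028/ 153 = 9.00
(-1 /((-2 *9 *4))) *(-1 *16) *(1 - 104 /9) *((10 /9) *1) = 1900 /729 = 2.61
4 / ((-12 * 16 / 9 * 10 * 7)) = -3 / 1120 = -0.00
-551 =-551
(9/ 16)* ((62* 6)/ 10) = 837/ 40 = 20.92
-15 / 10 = -1.50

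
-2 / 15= -0.13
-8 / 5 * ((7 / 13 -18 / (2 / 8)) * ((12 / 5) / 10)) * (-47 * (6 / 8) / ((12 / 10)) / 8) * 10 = -130989 / 130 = -1007.61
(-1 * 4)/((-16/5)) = 5/4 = 1.25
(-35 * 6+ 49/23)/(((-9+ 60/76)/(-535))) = -48598865/3588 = -13544.83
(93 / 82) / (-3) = -31 / 82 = -0.38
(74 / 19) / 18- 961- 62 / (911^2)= -136351051376 / 141916491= -960.78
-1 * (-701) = 701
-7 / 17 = -0.41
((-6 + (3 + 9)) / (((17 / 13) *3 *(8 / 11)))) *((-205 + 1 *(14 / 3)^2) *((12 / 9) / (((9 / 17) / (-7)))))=1650649 / 243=6792.79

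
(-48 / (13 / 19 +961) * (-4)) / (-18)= -19 / 1713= -0.01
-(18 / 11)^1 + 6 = 48 / 11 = 4.36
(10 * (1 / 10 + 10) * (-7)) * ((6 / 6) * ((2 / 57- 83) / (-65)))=-3343403 / 3705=-902.40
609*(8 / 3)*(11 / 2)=8932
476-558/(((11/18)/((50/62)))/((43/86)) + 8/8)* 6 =-241942/283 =-854.92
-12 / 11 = -1.09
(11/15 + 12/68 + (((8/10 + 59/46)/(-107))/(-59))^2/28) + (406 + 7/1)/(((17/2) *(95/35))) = 1076006194778453609/57201716217433200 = 18.81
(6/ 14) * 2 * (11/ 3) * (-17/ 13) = -374/ 91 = -4.11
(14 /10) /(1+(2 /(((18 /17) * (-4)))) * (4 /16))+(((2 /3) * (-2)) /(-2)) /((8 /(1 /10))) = 24319 /15240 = 1.60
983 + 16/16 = 984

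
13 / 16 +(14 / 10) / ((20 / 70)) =457 / 80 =5.71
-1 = -1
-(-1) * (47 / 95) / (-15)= -0.03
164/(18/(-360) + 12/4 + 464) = 3280/9339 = 0.35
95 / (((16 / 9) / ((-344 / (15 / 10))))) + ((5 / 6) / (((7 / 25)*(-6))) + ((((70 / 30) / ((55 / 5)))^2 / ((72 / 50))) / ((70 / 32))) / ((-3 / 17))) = -10089820435 / 823284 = -12255.58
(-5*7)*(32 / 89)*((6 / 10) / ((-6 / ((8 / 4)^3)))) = 10.07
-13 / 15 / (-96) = 13 / 1440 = 0.01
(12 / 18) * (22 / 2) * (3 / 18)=11 / 9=1.22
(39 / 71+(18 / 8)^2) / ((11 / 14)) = 44625 / 6248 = 7.14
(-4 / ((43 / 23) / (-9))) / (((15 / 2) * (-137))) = -552 / 29455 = -0.02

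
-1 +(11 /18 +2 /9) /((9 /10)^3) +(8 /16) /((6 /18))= 1.64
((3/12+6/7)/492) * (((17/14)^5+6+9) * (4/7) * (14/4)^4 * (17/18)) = 4999763359/1555255296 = 3.21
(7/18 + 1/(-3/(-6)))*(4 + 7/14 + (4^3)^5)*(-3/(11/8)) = -16789417682/3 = -5596472560.67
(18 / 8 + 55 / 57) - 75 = -16367 / 228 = -71.79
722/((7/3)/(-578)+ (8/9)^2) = 1779084/1937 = 918.47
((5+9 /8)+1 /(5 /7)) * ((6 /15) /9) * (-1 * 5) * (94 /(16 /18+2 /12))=-14147 /95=-148.92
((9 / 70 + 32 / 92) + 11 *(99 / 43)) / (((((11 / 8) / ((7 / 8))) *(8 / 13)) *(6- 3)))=23221523 / 2610960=8.89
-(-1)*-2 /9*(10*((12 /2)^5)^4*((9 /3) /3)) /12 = -677066377789440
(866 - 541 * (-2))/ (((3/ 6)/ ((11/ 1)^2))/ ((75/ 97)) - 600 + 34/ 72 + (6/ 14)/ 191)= -283627436400/ 87289719941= -3.25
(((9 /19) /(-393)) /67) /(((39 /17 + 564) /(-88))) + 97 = 51908820795 /535142467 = 97.00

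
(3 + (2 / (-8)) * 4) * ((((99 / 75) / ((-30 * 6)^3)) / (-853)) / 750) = 11 / 15545925000000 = 0.00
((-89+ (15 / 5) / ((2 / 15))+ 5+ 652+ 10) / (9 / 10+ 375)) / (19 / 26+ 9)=156130 / 951027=0.16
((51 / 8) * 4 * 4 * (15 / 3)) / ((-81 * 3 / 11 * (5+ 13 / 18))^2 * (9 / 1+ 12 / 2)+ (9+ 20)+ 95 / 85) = 0.00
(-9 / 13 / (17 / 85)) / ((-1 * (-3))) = -15 / 13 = -1.15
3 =3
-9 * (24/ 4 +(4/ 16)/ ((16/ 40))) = -477/ 8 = -59.62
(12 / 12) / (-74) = -0.01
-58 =-58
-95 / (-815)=19 / 163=0.12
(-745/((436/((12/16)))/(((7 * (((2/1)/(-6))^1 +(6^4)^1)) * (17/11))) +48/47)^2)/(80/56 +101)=-2464750893266622415/382737244276543488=-6.44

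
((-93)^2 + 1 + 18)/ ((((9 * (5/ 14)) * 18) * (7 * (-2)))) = -4334/ 405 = -10.70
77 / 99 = 7 / 9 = 0.78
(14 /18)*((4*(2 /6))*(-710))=-19880 /27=-736.30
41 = 41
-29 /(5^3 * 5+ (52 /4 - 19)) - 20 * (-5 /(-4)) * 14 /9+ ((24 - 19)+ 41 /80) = -14896069 /445680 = -33.42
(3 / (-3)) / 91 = -1 / 91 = -0.01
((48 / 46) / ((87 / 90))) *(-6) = -4320 / 667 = -6.48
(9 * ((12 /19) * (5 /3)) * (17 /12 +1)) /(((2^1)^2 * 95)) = 87 /1444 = 0.06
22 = 22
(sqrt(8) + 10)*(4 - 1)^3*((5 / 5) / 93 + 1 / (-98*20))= 16803*sqrt(2) / 30380 + 16803 / 6076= 3.55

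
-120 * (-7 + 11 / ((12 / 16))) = -920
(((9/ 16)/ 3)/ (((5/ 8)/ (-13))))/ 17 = -39/ 170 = -0.23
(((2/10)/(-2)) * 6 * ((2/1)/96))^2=1/6400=0.00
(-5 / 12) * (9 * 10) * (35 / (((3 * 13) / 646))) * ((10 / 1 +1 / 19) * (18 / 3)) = -1311288.46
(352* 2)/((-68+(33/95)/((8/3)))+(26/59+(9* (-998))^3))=-31567360/32492621841836639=-0.00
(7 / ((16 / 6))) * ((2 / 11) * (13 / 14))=39 / 88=0.44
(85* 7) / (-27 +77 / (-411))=-244545 / 11174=-21.89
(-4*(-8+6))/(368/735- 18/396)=129360/7361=17.57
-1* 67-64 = -131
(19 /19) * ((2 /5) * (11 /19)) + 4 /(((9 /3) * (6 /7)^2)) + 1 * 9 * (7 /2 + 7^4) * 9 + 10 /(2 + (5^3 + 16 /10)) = 642455238769 /3298590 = 194766.62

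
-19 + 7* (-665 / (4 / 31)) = -144381 / 4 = -36095.25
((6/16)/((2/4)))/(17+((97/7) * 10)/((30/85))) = 63/34408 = 0.00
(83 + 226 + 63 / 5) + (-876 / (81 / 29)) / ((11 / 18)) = -31616 / 165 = -191.61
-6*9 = -54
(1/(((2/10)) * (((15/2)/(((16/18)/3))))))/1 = 16/81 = 0.20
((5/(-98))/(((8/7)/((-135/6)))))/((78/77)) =825/832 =0.99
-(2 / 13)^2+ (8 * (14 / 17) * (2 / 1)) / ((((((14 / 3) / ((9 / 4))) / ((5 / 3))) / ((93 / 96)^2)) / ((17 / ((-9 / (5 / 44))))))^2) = 1544614980009 / 4803082059776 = 0.32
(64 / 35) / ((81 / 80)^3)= 1.76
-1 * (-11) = 11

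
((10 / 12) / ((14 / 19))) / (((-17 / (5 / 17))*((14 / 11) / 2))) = -5225 / 169932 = -0.03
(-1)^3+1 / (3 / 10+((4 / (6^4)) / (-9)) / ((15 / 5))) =30623 / 13117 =2.33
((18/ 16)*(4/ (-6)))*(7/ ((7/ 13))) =-39/ 4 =-9.75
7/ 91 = 1/ 13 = 0.08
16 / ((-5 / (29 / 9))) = -464 / 45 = -10.31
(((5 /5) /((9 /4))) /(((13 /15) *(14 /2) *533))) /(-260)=-1 /1891617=-0.00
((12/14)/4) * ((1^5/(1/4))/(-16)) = -3/56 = -0.05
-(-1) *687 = 687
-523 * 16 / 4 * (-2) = 4184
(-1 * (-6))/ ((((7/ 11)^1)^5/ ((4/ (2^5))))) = 483153/ 67228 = 7.19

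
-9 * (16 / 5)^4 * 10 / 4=-294912 / 125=-2359.30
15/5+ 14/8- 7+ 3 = 3/4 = 0.75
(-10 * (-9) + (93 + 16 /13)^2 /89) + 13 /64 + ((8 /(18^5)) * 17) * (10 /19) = 205169462310703 /1079997706944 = 189.97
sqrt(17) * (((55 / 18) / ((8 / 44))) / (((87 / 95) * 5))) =11495 * sqrt(17) / 3132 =15.13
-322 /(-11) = 322 /11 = 29.27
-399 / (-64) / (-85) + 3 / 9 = 4243 / 16320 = 0.26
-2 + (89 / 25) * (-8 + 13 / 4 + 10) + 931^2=86677769 / 100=866777.69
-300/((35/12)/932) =-671040/7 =-95862.86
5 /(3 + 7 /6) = 6 /5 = 1.20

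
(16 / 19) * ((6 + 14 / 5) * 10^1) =1408 / 19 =74.11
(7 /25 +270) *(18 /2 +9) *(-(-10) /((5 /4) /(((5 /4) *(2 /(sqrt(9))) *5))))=162168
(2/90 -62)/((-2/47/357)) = 15598877/30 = 519962.57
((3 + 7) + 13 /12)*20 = 665 /3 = 221.67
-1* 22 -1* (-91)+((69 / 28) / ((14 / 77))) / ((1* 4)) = 16215 / 224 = 72.39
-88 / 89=-0.99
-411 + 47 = -364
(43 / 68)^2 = 1849 / 4624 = 0.40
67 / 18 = 3.72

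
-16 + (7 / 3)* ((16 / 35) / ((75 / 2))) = -17968 / 1125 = -15.97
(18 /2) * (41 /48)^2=6.57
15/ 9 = 5/ 3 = 1.67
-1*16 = -16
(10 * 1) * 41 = 410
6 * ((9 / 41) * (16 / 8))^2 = 1944 / 1681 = 1.16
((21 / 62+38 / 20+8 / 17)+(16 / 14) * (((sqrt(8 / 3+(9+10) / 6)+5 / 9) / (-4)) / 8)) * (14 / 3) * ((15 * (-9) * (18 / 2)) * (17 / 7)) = -16072677 / 434+2295 * sqrt(210) / 28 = -35846.04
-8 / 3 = -2.67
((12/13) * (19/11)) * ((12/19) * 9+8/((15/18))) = 24.37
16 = 16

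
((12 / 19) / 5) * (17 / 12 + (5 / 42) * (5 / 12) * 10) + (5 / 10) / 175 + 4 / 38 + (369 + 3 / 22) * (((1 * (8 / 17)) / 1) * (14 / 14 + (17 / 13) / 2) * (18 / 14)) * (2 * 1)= 35845188887 / 48498450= 739.10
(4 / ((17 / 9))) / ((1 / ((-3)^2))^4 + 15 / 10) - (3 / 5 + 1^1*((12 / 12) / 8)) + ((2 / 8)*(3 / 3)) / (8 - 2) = 584923 / 803148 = 0.73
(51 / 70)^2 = 2601 / 4900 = 0.53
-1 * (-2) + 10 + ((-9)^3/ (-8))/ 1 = 825/ 8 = 103.12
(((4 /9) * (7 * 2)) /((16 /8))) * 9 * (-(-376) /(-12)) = -2632 /3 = -877.33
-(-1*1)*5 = 5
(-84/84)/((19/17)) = -17/19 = -0.89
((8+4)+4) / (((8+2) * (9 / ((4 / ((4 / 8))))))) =64 / 45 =1.42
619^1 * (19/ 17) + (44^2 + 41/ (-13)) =580052/ 221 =2624.67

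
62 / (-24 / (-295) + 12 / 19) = 173755 / 1998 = 86.96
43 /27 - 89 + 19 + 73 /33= -19660 /297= -66.20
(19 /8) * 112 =266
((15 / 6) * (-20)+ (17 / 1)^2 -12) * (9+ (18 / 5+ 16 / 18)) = 137789 / 45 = 3061.98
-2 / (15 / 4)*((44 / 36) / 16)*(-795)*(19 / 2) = 11077 / 36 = 307.69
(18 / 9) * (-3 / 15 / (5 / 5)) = -2 / 5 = -0.40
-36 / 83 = -0.43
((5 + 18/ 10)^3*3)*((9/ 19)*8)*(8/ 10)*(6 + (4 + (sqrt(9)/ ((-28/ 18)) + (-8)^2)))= 17132141952/ 83125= 206100.96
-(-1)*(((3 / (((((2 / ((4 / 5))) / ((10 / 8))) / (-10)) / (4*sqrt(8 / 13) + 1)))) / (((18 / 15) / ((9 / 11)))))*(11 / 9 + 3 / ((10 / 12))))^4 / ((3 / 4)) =521082871435000*sqrt(26) / 2474329 + 36776532338485625 / 29691948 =2312434101.47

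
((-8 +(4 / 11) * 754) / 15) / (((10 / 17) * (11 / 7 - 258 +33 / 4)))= -232288 / 1910975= -0.12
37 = 37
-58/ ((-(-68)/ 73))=-2117/ 34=-62.26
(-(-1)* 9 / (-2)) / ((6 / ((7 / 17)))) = -21 / 68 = -0.31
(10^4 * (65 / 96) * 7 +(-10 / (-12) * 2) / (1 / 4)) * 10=474025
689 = 689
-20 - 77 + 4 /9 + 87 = -86 /9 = -9.56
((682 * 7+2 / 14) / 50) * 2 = 33419 / 175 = 190.97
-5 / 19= -0.26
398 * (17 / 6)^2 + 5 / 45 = 19171 / 6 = 3195.17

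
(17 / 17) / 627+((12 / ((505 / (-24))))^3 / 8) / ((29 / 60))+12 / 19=274079841709 / 468349077075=0.59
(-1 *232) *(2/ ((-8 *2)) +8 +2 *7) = -5075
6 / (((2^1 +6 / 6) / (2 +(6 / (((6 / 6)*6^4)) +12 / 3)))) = 1297 / 108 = 12.01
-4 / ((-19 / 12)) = 48 / 19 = 2.53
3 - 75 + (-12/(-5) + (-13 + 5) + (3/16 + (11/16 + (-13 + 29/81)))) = -289549/3240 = -89.37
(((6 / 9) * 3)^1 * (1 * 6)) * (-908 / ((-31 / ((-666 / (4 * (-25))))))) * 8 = 14513472 / 775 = 18727.06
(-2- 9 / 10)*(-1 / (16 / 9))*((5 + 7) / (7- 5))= 783 / 80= 9.79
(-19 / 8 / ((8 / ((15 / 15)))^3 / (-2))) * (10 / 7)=95 / 7168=0.01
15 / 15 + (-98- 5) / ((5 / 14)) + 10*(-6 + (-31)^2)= 46313 / 5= 9262.60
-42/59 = -0.71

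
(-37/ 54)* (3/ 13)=-37/ 234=-0.16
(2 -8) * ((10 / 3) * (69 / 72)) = -115 / 6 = -19.17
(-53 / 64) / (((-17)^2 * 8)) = -53 / 147968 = -0.00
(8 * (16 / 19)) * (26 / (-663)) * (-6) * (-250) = -128000 / 323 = -396.28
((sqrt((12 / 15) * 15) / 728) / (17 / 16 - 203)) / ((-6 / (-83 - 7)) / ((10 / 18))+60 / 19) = -0.00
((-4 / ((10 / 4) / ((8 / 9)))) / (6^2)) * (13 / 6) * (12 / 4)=-104 / 405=-0.26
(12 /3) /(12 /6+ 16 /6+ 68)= 0.06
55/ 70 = 11/ 14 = 0.79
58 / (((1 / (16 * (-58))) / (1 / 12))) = -13456 / 3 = -4485.33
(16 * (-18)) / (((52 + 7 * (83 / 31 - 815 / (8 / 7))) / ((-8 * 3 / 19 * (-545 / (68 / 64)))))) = 14947614720 / 394202443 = 37.92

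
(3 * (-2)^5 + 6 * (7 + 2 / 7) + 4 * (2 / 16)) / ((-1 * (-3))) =-725 / 42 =-17.26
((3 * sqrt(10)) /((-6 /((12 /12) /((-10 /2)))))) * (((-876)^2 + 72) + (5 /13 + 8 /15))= 149652539 * sqrt(10) /1950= 242688.66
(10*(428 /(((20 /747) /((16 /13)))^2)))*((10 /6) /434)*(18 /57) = 7642491264 /696787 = 10968.19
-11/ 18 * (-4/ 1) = 22/ 9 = 2.44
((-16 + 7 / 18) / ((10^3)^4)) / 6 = -281 / 108000000000000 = -0.00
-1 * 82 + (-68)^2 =4542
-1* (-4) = 4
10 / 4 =5 / 2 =2.50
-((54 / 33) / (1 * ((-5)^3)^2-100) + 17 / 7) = -322589 / 132825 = -2.43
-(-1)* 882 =882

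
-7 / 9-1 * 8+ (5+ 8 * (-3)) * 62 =-10681 / 9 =-1186.78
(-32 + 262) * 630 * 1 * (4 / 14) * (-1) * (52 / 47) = -2152800 / 47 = -45804.26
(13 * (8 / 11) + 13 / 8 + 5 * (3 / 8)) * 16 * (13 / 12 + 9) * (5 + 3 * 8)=60610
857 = 857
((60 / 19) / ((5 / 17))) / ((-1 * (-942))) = 34 / 2983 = 0.01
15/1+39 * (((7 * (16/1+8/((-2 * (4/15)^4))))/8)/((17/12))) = -40590579/2176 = -18653.76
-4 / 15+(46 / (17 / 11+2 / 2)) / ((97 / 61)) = 226063 / 20370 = 11.10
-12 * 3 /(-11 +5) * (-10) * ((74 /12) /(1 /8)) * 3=-8880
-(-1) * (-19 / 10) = -19 / 10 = -1.90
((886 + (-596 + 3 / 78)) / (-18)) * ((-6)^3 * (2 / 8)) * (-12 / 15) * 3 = -135738 / 65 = -2088.28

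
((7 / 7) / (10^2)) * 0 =0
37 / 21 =1.76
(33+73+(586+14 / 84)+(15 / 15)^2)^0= 1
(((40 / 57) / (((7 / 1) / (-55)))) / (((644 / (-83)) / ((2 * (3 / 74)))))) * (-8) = -365200 / 792281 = -0.46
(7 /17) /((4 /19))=133 /68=1.96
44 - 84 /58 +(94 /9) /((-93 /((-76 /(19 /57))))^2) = 26418242 /250821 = 105.33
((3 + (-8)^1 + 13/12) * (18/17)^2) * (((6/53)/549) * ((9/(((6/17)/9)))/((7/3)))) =-0.09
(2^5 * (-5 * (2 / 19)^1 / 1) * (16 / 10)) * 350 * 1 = -179200 / 19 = -9431.58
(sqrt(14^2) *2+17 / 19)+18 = 46.89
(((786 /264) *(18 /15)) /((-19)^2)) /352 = 393 /13977920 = 0.00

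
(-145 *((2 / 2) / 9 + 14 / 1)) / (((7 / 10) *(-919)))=184150 / 57897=3.18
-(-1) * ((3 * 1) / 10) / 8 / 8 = 3 / 640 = 0.00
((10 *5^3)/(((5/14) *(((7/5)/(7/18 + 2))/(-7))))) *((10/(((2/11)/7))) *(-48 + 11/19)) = 130515481250/171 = 763248428.36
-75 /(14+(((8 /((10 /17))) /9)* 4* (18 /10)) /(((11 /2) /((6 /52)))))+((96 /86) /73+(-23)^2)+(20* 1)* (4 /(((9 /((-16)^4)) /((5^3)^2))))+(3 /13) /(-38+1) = 6291496330286382865733 /691204391046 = 9102222745.96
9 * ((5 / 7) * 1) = 45 / 7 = 6.43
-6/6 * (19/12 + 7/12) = -13/6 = -2.17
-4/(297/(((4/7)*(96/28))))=-128/4851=-0.03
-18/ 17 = -1.06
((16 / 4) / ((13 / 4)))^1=16 / 13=1.23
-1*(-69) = 69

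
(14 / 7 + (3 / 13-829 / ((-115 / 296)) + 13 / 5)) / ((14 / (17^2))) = 461997423 / 10465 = 44146.91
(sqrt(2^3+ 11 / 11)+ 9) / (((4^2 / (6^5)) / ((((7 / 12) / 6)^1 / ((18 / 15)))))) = 945 / 2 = 472.50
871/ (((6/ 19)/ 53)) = 877097/ 6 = 146182.83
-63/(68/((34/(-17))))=63/34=1.85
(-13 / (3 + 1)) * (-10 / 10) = 13 / 4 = 3.25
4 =4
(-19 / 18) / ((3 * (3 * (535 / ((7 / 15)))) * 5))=-133 / 6500250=-0.00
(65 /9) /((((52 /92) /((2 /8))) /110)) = 6325 /18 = 351.39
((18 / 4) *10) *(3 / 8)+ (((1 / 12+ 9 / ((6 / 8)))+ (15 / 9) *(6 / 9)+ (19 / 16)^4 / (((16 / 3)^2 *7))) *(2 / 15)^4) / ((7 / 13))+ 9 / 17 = 6929552057753021 / 397971947520000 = 17.41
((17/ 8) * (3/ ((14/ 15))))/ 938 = 765/ 105056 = 0.01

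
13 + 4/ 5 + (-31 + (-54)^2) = 14494/ 5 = 2898.80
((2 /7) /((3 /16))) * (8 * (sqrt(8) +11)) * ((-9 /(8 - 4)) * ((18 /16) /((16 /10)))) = -1485 /7 - 270 * sqrt(2) /7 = -266.69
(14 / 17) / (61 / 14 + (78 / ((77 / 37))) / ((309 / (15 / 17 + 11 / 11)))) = 222068 / 1236489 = 0.18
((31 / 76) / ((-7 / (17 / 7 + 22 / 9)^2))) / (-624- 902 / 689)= 64937561 / 29345738184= 0.00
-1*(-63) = 63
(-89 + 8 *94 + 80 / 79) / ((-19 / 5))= -174.74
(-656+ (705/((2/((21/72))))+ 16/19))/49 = -167913/14896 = -11.27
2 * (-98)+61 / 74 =-14443 / 74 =-195.18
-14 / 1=-14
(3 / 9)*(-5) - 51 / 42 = -121 / 42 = -2.88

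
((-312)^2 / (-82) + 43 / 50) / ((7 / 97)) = -235888189 / 14350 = -16438.20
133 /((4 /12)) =399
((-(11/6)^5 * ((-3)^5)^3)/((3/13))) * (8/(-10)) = -41209568829/40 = -1030239220.72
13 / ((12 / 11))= 143 / 12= 11.92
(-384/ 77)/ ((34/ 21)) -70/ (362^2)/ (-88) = -301924781/ 98020912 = -3.08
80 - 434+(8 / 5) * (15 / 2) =-342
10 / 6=5 / 3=1.67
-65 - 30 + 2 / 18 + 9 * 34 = 1900 / 9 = 211.11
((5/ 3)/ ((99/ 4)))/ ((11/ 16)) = 320/ 3267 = 0.10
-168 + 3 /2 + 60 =-213 /2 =-106.50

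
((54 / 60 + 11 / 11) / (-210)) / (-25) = 19 / 52500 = 0.00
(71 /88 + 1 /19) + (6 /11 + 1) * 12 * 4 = 125469 /1672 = 75.04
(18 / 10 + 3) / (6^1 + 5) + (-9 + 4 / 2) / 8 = -193 / 440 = -0.44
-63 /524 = -0.12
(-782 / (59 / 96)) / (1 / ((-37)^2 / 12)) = -8564464 / 59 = -145160.41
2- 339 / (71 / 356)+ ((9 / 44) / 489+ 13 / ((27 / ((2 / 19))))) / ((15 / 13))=-6652363454527 / 3918386340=-1697.73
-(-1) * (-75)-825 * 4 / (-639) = -14875 / 213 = -69.84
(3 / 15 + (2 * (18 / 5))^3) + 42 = 51931 / 125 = 415.45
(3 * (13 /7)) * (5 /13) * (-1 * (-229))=3435 /7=490.71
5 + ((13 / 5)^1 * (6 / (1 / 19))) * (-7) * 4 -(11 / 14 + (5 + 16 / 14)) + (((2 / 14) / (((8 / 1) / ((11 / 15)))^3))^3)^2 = -26000865779515174421037003565640082686507768519 / 3132208537162868060061696000000000000000000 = -8301.13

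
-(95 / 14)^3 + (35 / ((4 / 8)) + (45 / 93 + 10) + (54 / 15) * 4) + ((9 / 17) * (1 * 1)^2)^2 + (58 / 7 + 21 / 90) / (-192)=-3846849083491 / 17700117120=-217.33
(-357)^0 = 1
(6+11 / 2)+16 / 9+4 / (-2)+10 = 383 / 18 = 21.28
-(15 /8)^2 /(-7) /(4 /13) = 1.63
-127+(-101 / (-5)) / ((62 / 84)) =-15443 / 155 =-99.63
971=971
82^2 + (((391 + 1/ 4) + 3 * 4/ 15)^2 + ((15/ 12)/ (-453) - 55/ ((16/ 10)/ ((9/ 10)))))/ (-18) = -2957207759/ 1630800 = -1813.35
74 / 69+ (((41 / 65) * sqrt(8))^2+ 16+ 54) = 21647312 / 291525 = 74.26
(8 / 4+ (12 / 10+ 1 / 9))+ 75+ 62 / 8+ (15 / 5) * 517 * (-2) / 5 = -96181 / 180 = -534.34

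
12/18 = 2/3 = 0.67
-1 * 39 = -39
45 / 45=1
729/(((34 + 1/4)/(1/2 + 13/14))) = 29160/959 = 30.41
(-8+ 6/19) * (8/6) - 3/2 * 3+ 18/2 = -655/114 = -5.75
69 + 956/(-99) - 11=4786/99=48.34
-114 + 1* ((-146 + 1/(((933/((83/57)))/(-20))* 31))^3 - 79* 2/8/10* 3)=-557826136108686428686695247/179231595598364925240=-3112320.32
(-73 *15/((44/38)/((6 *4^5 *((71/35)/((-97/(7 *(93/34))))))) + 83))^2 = 44524645074285369753600/255813516245498885041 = 174.05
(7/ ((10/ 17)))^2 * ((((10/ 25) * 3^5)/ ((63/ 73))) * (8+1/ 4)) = 131581989/ 1000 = 131581.99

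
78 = 78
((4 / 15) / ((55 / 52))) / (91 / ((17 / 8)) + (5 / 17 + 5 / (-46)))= 162656 / 27747225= 0.01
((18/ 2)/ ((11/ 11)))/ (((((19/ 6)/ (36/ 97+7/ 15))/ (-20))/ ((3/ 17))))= -8.40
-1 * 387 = -387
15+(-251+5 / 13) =-3063 / 13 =-235.62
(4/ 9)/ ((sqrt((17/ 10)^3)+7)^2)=71884000/ 5830990707- 9520000 *sqrt(170)/ 17492972121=0.01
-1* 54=-54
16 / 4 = 4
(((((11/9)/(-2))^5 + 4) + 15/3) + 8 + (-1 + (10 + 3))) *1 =54636421/1889568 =28.91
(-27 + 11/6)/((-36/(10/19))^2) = -3775/701784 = -0.01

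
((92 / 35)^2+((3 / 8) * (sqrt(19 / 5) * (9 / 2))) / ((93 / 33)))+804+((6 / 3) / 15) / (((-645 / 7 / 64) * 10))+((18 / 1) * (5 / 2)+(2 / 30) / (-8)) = 297 * sqrt(95) / 2480+16230276079 / 18963000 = 857.06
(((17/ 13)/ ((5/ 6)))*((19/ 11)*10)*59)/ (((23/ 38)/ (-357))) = -3102327144/ 3289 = -943243.28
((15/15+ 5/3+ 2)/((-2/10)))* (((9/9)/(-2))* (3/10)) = 7/2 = 3.50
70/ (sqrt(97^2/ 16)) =2.89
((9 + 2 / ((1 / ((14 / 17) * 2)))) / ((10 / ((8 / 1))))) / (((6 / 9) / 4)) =5016 / 85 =59.01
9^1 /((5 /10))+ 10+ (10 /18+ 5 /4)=1073 /36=29.81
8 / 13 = 0.62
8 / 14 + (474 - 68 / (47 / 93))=111866 / 329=340.02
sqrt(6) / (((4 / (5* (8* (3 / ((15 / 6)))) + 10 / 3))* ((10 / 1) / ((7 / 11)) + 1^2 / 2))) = 539* sqrt(6) / 681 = 1.94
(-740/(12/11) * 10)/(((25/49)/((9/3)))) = -39886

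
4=4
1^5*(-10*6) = -60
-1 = -1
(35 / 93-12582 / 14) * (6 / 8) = -292409 / 434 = -673.75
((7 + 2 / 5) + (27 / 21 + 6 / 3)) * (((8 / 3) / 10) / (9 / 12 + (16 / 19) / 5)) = 113696 / 36645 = 3.10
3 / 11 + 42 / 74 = 342 / 407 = 0.84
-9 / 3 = -3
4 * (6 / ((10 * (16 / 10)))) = 3 / 2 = 1.50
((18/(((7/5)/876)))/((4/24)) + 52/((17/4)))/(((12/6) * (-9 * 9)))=-4021568/9639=-417.22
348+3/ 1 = 351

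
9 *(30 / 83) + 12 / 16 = 1329 / 332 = 4.00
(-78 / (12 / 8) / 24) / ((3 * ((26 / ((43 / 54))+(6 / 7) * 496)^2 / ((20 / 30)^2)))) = -1177813 / 769003373448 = -0.00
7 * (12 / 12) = 7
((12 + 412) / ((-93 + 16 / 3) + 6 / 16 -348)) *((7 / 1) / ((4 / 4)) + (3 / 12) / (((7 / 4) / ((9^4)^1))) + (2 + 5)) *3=-203285952 / 73129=-2779.83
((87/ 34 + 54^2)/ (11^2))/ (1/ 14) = 63147/ 187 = 337.68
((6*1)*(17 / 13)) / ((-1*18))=-0.44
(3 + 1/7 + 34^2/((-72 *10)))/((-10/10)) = -1937/1260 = -1.54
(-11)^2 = 121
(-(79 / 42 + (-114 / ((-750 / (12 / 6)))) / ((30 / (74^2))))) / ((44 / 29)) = -14557913 / 385000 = -37.81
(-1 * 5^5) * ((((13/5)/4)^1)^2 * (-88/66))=21125/12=1760.42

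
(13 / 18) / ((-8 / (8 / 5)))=-13 / 90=-0.14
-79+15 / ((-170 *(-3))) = -2685 / 34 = -78.97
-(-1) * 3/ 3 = 1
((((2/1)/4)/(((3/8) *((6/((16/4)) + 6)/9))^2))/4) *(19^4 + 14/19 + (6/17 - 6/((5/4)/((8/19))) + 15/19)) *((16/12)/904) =1122496992/4562375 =246.03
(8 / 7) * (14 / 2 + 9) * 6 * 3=2304 / 7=329.14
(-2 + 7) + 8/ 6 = 19/ 3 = 6.33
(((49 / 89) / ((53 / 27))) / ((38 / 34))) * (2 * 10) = 449820 / 89623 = 5.02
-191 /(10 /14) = -1337 /5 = -267.40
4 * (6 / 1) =24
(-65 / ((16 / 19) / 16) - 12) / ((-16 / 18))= 11223 / 8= 1402.88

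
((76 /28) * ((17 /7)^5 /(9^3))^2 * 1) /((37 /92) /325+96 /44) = 12598147483295845900 /754505091995455420641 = 0.02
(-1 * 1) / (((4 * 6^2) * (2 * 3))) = -1 / 864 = -0.00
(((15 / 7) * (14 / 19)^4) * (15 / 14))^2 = 7779240000 / 16983563041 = 0.46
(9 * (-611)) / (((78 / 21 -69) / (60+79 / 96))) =74920209 / 14624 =5123.10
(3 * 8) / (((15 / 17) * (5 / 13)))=1768 / 25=70.72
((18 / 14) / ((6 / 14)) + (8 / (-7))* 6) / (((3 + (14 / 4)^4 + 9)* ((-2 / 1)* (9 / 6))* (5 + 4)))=0.00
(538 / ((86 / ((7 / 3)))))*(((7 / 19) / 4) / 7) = 0.19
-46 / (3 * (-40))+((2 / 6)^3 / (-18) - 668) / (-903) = 4928779 / 4388580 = 1.12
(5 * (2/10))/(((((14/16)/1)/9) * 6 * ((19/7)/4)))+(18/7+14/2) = 1609/133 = 12.10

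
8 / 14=4 / 7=0.57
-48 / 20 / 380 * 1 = -3 / 475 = -0.01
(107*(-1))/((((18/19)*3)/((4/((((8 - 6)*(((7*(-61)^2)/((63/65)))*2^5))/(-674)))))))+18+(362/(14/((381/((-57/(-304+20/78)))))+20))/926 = 8079891262846261/446932399620720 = 18.08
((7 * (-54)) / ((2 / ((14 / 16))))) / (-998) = 1323 / 7984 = 0.17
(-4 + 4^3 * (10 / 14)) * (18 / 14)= 2628 / 49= 53.63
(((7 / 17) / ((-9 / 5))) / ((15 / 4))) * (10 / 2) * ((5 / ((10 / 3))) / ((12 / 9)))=-35 / 102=-0.34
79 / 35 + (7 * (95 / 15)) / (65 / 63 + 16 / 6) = 116162 / 8155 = 14.24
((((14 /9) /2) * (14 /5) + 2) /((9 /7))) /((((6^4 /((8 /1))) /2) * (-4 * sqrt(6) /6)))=-329 * sqrt(6) /32805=-0.02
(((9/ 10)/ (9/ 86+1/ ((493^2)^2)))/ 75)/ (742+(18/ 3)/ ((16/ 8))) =7620393315729/ 49510404254096875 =0.00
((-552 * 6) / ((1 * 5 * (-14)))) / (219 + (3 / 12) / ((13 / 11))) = 86112 / 398965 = 0.22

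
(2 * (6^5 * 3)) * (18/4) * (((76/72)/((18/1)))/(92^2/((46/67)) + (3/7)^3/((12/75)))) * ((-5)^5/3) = -17595900000/16914691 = -1040.27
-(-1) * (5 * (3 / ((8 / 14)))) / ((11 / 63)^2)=416745 / 484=861.04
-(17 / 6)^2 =-289 / 36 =-8.03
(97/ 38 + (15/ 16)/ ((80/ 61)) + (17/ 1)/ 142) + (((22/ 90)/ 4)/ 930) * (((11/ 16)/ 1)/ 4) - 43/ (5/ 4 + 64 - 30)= 1472223139813/ 679274380800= 2.17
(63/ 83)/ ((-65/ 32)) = -2016/ 5395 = -0.37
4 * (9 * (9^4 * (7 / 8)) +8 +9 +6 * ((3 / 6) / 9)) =1240445 / 6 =206740.83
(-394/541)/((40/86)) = -8471/5410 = -1.57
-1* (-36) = 36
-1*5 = -5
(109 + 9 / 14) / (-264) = -1535 / 3696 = -0.42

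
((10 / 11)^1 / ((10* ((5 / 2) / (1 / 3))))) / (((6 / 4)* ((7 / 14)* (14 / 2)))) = 8 / 3465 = 0.00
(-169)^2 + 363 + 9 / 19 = 28924.47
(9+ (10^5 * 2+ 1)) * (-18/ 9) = -400020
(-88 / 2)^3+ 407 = -84777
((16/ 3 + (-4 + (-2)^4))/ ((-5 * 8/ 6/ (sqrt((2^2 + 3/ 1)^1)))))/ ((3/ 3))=-13 * sqrt(7)/ 5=-6.88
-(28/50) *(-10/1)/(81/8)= 224/405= 0.55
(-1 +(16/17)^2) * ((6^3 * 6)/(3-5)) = 21384/289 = 73.99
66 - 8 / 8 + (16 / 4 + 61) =130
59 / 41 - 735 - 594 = -1327.56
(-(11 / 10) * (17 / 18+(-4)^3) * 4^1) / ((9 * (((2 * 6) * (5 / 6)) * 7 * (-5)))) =-2497 / 28350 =-0.09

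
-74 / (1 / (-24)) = 1776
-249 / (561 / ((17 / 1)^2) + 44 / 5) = -255 / 11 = -23.18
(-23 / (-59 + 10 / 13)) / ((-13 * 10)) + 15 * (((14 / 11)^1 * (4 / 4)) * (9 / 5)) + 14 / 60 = 864191 / 24981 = 34.59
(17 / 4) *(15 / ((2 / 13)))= 414.38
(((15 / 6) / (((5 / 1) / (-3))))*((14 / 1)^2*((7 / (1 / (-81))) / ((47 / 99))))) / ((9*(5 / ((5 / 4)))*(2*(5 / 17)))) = 15586263 / 940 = 16581.13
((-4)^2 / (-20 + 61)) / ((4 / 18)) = 72 / 41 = 1.76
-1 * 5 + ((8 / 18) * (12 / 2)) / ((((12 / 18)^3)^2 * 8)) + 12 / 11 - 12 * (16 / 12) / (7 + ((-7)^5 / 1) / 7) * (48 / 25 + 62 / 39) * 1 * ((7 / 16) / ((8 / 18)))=-1162339 / 13041600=-0.09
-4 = -4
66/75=22/25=0.88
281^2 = 78961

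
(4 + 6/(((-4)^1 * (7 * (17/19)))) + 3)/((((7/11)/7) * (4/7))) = 17699/136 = 130.14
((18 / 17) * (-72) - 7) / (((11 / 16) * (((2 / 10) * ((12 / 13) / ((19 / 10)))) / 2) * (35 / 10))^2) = -5524975040 / 907137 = -6090.56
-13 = -13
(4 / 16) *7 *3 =21 / 4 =5.25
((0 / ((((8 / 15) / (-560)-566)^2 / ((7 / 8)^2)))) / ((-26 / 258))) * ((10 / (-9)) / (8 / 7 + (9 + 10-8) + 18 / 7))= 0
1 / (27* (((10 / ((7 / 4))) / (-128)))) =-112 / 135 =-0.83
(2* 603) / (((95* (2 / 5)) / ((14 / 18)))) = 469 / 19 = 24.68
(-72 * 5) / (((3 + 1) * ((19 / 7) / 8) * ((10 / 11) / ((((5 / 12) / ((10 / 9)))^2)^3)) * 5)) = -0.16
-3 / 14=-0.21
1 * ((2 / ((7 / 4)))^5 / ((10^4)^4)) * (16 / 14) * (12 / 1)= 48 / 17951812744140625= 0.00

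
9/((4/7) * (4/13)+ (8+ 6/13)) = 273/262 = 1.04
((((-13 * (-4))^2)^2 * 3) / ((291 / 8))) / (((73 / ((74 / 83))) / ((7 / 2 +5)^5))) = 192056809439872 / 587723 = 326781169.77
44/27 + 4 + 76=2204/27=81.63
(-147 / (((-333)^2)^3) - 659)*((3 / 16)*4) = -149761287569703053 / 303007157450082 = -494.25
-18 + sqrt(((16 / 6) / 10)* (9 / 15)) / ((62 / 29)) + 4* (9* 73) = 404579 / 155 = 2610.19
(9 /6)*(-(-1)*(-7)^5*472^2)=-5616496032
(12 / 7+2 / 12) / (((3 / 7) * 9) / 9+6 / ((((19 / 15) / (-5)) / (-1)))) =1501 / 19242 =0.08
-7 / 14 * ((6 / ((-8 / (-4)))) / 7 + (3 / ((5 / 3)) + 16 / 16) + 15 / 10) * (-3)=993 / 140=7.09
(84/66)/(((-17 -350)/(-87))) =1218/4037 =0.30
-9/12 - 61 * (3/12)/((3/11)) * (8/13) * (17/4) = -22931/156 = -146.99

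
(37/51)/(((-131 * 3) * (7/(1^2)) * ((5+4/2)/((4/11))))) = -148/10803177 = -0.00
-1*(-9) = 9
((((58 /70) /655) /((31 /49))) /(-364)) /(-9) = 29 /47513700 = 0.00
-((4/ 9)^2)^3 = -0.01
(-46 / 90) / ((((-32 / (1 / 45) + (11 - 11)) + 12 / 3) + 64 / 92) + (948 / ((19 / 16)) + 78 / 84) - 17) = 140714 / 179793945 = 0.00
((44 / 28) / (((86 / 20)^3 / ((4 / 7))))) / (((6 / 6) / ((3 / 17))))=0.00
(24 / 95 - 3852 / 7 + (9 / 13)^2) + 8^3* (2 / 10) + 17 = -48342834 / 112385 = -430.15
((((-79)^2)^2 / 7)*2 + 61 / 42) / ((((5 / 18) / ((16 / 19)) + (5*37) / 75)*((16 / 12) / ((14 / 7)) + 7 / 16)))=5384459900160 / 1494017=3604015.15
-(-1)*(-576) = -576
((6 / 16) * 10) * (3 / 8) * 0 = 0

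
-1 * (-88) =88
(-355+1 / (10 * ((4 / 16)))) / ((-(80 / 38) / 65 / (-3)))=-1313793 / 40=-32844.82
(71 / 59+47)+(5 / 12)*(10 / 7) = 120923 / 2478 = 48.80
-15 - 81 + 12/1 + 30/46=-83.35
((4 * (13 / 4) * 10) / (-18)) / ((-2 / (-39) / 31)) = -4365.83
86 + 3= 89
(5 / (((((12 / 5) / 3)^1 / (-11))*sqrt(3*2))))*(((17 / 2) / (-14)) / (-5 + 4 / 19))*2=-88825*sqrt(6) / 30576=-7.12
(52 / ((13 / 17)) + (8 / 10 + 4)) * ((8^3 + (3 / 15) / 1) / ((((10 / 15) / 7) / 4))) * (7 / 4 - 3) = -9788142 / 5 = -1957628.40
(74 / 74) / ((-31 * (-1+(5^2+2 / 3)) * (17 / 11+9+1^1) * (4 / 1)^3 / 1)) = -33 / 18645632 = -0.00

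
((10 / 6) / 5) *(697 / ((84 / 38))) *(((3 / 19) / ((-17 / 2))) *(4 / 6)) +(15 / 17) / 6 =-2473 / 2142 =-1.15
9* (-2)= -18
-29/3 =-9.67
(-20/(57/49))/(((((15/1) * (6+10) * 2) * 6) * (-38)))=49/311904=0.00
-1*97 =-97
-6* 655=-3930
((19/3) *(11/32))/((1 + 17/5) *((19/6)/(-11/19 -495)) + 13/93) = 3466265/177796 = 19.50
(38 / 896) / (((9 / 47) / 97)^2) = 394905139 / 36288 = 10882.53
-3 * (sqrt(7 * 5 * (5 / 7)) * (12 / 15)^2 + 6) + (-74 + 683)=2907 / 5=581.40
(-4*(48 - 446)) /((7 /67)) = 15237.71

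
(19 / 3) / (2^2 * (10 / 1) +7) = 19 / 141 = 0.13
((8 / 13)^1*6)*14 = 672 / 13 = 51.69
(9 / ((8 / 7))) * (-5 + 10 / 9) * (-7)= 1715 / 8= 214.38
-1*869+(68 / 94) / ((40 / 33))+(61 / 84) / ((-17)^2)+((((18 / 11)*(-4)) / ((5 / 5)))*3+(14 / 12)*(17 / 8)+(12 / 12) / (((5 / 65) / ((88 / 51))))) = -863.13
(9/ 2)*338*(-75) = -114075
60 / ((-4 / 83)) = -1245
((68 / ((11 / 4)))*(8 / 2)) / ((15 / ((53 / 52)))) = 14416 / 2145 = 6.72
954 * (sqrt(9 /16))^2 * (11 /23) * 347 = 16386381 /184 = 89056.42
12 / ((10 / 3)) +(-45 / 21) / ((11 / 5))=2.63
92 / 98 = 46 / 49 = 0.94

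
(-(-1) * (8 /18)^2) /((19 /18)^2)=64 /361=0.18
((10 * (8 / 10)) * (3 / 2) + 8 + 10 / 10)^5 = 4084101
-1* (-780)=780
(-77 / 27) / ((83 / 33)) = -847 / 747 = -1.13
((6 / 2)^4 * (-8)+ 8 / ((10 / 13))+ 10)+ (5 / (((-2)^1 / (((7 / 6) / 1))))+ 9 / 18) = -37801 / 60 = -630.02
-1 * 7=-7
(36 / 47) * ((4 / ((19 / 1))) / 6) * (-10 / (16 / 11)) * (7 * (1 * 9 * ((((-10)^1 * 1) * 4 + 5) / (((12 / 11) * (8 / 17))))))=22678425 / 28576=793.62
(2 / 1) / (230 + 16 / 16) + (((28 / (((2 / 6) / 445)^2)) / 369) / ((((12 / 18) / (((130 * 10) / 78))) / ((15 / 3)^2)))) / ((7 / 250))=28589859375082 / 9471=3018673780.50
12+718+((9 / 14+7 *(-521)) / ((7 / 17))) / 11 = -80893 / 1078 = -75.04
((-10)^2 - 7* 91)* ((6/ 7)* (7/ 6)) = -537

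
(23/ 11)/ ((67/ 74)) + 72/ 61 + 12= 696370/ 44957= 15.49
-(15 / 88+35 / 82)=-0.60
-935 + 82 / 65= -60693 / 65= -933.74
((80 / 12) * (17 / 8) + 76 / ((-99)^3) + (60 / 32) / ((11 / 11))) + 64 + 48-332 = -1583205143 / 7762392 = -203.96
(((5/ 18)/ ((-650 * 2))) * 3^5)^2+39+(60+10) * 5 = 105186329/ 270400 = 389.00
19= 19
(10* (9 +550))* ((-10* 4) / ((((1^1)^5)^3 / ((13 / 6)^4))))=-399139975 / 81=-4927654.01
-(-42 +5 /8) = 331 /8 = 41.38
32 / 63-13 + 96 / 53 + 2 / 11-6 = -605989 / 36729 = -16.50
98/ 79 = 1.24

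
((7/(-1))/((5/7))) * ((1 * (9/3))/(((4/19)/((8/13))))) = -5586/65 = -85.94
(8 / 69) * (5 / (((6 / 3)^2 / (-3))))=-10 / 23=-0.43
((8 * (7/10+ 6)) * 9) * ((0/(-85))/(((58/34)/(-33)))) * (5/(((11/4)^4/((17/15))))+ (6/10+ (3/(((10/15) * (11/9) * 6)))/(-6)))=0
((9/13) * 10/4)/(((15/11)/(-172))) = -2838/13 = -218.31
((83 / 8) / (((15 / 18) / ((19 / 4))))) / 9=1577 / 240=6.57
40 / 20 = 2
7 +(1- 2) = 6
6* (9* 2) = 108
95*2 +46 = 236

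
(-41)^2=1681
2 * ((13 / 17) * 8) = 208 / 17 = 12.24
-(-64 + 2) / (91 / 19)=1178 / 91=12.95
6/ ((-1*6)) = -1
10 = 10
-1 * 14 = -14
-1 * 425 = -425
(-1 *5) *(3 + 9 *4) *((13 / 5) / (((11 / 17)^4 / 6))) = -17353.38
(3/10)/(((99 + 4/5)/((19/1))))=57/998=0.06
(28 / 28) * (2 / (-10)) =-1 / 5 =-0.20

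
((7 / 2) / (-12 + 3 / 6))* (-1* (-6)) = -42 / 23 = -1.83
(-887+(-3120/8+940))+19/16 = -5373/16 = -335.81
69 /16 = 4.31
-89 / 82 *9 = -801 / 82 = -9.77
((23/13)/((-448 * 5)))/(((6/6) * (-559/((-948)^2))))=1.27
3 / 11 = 0.27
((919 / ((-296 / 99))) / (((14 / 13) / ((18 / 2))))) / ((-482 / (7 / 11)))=967707 / 285344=3.39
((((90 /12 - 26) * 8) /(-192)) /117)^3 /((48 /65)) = 0.00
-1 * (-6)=6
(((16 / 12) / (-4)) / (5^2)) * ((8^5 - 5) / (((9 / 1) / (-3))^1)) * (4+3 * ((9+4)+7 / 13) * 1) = 1266836 / 195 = 6496.59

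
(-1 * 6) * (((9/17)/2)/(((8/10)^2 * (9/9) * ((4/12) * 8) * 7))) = -2025/15232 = -0.13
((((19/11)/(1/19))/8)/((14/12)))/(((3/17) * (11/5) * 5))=6137/3388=1.81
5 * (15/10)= 15/2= 7.50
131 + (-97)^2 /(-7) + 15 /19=-161243 /133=-1212.35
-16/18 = -8/9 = -0.89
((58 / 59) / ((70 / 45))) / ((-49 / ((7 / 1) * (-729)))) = 190269 / 2891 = 65.81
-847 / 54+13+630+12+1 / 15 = 172633 / 270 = 639.38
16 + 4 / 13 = 212 / 13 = 16.31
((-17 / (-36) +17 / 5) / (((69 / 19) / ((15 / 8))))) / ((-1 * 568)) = -13243 / 3762432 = -0.00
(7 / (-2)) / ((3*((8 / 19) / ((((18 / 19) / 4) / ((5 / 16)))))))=-21 / 10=-2.10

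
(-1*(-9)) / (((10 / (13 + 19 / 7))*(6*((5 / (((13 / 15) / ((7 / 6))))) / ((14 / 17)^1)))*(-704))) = -39 / 95200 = -0.00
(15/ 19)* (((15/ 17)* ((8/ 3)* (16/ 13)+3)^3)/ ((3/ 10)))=3676531250/ 6386679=575.66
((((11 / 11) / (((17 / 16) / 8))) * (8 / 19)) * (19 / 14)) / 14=256 / 833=0.31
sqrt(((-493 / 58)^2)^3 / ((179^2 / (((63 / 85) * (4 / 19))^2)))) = 0.54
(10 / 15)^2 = 4 / 9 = 0.44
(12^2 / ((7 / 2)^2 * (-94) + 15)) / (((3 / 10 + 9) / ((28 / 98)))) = -1920 / 493241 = -0.00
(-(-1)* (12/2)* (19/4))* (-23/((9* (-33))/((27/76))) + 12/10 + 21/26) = 331779/5720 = 58.00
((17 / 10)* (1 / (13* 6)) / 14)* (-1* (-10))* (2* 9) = 51 / 182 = 0.28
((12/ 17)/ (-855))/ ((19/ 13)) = -52/ 92055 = -0.00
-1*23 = -23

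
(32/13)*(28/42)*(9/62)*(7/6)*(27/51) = 1008/6851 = 0.15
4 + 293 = 297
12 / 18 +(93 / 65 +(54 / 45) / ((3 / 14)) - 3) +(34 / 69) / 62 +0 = 218071 / 46345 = 4.71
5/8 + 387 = 3101/8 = 387.62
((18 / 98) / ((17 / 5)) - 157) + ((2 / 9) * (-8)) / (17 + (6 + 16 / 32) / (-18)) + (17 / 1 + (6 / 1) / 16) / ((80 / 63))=-45783618621 / 319338880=-143.37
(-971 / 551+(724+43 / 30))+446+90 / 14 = 136086491 / 115710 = 1176.10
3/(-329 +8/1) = -1/107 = -0.01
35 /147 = 5 /21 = 0.24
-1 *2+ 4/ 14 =-12/ 7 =-1.71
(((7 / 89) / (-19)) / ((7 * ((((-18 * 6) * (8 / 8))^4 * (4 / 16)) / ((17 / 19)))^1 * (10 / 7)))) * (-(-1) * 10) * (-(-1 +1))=0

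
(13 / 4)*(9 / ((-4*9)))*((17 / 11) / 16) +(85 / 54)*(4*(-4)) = -1920847 / 76032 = -25.26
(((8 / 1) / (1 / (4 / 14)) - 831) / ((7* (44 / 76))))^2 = 12148227961 / 290521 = 41815.32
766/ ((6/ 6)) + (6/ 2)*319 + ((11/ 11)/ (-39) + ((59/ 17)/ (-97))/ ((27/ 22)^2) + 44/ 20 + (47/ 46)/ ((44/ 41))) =272984931752407/ 158151038760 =1726.10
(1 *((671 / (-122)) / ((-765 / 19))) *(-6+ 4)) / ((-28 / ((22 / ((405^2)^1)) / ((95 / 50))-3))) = -20568251 / 702683100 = -0.03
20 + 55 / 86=1775 / 86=20.64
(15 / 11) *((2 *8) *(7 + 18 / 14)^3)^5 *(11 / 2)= 2223725007716724043371119892234240 / 4747561509943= 468393090444324216775.96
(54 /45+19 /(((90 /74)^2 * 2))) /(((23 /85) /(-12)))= -1049614 /3105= -338.04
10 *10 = 100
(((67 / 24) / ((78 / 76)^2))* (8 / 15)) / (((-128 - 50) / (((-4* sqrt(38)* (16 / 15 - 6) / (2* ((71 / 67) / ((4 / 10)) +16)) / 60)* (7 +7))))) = -479676584* sqrt(38) / 489308171625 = -0.01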